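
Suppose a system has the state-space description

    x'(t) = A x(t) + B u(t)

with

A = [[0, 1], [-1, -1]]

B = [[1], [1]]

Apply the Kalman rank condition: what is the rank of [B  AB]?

2

AB = [[1], [-2]]
Controllability matrix C = [B  AB] = [[1, 1], [1, -2]]
det(C) = 1·(-2) - 1·1 = -2 - 1 = -3 ≠ 0, so rank(C) = 2.
rank(C) = 2 = n, so the pair (A, B) is completely controllable.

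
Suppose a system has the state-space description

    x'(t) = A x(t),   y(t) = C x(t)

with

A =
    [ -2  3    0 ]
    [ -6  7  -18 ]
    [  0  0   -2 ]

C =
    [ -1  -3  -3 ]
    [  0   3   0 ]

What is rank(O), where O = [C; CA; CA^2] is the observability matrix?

2

CA = [[20, -24, 60], [-18, 21, -54]]
CA^2 = [[104, -108, 312], [-90, 93, -270]]
Observability matrix O = [C; CA; CA^2] = [[-1, -3, -3], [0, 3, 0], [20, -24, 60], [-18, 21, -54], [104, -108, 312], [-90, 93, -270]]
The columns c1, c2, c3 of O are linearly dependent: -3·c1 + c3 = 0 (check each entry), so rank(O) ≤ 2.
The 2×2 minor from rows 1, 2, columns 1, 2 is (-1)·3 - (-3)·0 = -3 - 0 = -3 ≠ 0, so rank(O) = 2.
rank(O) = 2 < n = 3, so the pair (A, C) is not completely observable.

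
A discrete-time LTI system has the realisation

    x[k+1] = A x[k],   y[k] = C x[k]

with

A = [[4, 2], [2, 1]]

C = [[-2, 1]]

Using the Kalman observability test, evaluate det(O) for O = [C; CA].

12

CA = [[-6, -3]]
Observability matrix O = [C; CA] = [[-2, 1], [-6, -3]]
det(O) = (-2)·(-3) - 1·(-6) = 6 - (-6) = 12
Since det(O) ≠ 0, rank(O) = 2 and the system is completely observable.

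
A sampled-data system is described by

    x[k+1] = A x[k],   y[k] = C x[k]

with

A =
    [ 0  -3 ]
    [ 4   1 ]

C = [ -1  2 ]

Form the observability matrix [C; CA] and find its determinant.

CA = [[8, 5]]
Observability matrix O = [C; CA] = [[-1, 2], [8, 5]]
det(O) = (-1)·5 - 2·8 = -5 - 16 = -21
Since det(O) ≠ 0, rank(O) = 2 and the system is completely observable.

-21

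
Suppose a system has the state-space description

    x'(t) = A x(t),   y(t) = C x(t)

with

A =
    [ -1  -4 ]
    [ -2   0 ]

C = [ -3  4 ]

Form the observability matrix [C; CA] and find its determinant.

-16

CA = [[-5, 12]]
Observability matrix O = [C; CA] = [[-3, 4], [-5, 12]]
det(O) = (-3)·12 - 4·(-5) = -36 - (-20) = -16
Since det(O) ≠ 0, rank(O) = 2 and the system is completely observable.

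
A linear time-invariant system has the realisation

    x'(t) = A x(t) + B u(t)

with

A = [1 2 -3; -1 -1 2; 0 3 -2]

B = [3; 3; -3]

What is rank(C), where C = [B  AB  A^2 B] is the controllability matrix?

AB = [[18], [-12], [15]]
A^2B = [[-51], [24], [-66]]
Controllability matrix C = [B  AB  A^2B] = [[3, 18, -51], [3, -12, 24], [-3, 15, -66]]
det(C) = 3·((-12)·(-66) - 24·15) - 18·(3·(-66) - 24·(-3)) + (-51)·(3·15 - (-12)·(-3)) = 3·432 - 18·(-126) + (-51)·9 = 3105 ≠ 0, so rank(C) = 3.
rank(C) = 3 = n, so the pair (A, B) is completely controllable.

3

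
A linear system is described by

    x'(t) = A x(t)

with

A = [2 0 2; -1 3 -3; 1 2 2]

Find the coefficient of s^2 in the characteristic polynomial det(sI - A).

Expand det(sI - A) for the 3×3 matrix.
p(s) = s^3 - 7s^2 + 20s - 14.
(Check: constant term = det(-A) = (-1)^3 det A = -14; coefficient of s^2 = -tr A = -7.)
The coefficient of s^2 is -7.

-7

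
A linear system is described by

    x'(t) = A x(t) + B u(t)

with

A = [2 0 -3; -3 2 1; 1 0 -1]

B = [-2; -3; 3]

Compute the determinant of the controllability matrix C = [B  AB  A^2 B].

-1666

AB = [[-13], [3], [-5]]
A^2B = [[-11], [40], [-8]]
Controllability matrix C = [B  AB  A^2B] = [[-2, -13, -11], [-3, 3, 40], [3, -5, -8]]
Expanding along the first row, det(C) = (-2)·(3·(-8) - 40·(-5)) - (-13)·((-3)·(-8) - 40·3) + (-11)·((-3)·(-5) - 3·3) = (-2)·176 - (-13)·(-96) + (-11)·6 = -1666
Since det(C) ≠ 0, rank(C) = 3 and the system is completely controllable.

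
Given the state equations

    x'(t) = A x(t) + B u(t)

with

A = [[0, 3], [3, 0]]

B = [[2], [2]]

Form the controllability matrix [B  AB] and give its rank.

1

AB = [[6], [6]]
Controllability matrix C = [B  AB] = [[2, 6], [2, 6]]
Every column of C is a scalar multiple of column 1 = [2, 2] (multipliers 1, 3), so the columns span a one-dimensional space.
C ≠ 0, hence rank(C) = 1.
rank(C) = 1 < n = 2, so the pair (A, B) is not completely controllable.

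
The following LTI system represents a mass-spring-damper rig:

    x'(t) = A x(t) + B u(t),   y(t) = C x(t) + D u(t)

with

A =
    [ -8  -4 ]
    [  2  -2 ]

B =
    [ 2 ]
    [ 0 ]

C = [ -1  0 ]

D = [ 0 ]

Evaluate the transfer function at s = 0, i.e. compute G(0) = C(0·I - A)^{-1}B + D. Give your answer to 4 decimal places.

-0.1667

G(0) = C(-A)^{-1}B + D = -C A^{-1} B + D.
det A = 24, so A^{-1} = (1/24)·adj(A) = [[-1/12, 1/6], [-1/12, -1/3]]
A^{-1} B = [-1/6, -1/6]^T
C A^{-1} B = 1/6
G(0) = D - C A^{-1} B = 0 - (1/6) = -1/6 ≈ -0.1667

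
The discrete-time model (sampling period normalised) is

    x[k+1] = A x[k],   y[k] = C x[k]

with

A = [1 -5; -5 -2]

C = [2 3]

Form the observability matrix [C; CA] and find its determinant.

7

CA = [[-13, -16]]
Observability matrix O = [C; CA] = [[2, 3], [-13, -16]]
det(O) = 2·(-16) - 3·(-13) = -32 - (-39) = 7
Since det(O) ≠ 0, rank(O) = 2 and the system is completely observable.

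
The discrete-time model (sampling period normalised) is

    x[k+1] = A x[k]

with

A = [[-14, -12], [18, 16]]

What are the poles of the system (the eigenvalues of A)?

-2, 4

det(zI - A) = z^2 - (tr A)z + det A, with tr A = (-14) + 16 = 2 and det A = (-14)·16 - (-12)·18 = -224 - (-216) = -8.
So p(z) = det(zI - A) = z^2 - 2z - 8.
Factor z^2 - 2z - 8: two numbers with sum 2 and product -8 are 4 and -2, so z^2 - 2z - 8 = (z - 4)(z + 2).
Hence p(z) = (z - 4) (z + 2), with roots -2, 4.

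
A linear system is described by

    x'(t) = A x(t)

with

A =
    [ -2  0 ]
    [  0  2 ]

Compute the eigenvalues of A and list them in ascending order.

det(sI - A) = s^2 - (tr A)s + det A, with tr A = (-2) + 2 = 0 and det A = (-2)·2 - 0·0 = -4 - 0 = -4.
So p(s) = det(sI - A) = s^2 - 4.
Factor s^2 - 4: two numbers with sum 0 and product -4 are 2 and -2, so s^2 - 4 = (s - 2)(s + 2).
Hence p(s) = (s - 2) (s + 2), with roots -2, 2.
At least one eigenvalue has non-negative real part, so the system is not asymptotically stable.

-2, 2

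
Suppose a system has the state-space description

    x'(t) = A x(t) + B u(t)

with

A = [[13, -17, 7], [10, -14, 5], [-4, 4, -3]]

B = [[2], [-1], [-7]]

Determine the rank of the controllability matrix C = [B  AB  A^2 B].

2

AB = [[-6], [-1], [9]]
A^2B = [[2], [-1], [-7]]
Controllability matrix C = [B  AB  A^2B] = [[2, -6, 2], [-1, -1, -1], [-7, 9, -7]]
The rows r1, r2, r3 of C are linearly dependent: 2·r1 - 3·r2 + r3 = 0 (check each entry), so rank(C) ≤ 2.
The 2×2 minor from rows 1, 2, columns 1, 2 is 2·(-1) - (-6)·(-1) = -2 - 6 = -8 ≠ 0, so rank(C) = 2.
rank(C) = 2 < n = 3, so the pair (A, B) is not completely controllable.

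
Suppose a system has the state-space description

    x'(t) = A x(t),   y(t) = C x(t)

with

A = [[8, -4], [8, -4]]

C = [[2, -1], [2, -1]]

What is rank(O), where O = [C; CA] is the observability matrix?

CA = [[8, -4], [8, -4]]
Observability matrix O = [C; CA] = [[2, -1], [2, -1], [8, -4], [8, -4]]
Every row of O is a scalar multiple of row 1 = [2, -1] (multipliers 1, 1, 4, 4), so the rows span a one-dimensional space.
O ≠ 0, hence rank(O) = 1.
rank(O) = 1 < n = 2, so the pair (A, C) is not completely observable.

1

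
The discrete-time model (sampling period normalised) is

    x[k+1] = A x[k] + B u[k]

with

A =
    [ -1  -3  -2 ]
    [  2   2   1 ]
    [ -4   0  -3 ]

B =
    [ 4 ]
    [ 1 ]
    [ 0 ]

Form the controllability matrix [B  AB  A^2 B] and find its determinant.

2788

AB = [[-7], [10], [-16]]
A^2B = [[9], [-10], [76]]
Controllability matrix C = [B  AB  A^2B] = [[4, -7, 9], [1, 10, -10], [0, -16, 76]]
Expanding along the first row, det(C) = 4·(10·76 - (-10)·(-16)) - (-7)·(1·76 - (-10)·0) + 9·(1·(-16) - 10·0) = 4·600 - (-7)·76 + 9·(-16) = 2788
Since det(C) ≠ 0, rank(C) = 3 and the system is completely controllable.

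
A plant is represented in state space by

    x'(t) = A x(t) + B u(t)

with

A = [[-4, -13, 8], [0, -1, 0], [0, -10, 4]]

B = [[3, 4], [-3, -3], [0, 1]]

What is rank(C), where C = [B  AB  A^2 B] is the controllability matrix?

AB = [[27, 31], [3, 3], [30, 34]]
A^2B = [[93, 109], [-3, -3], [90, 106]]
Controllability matrix C = [B  AB  A^2B] = [[3, 4, 27, 31, 93, 109], [-3, -3, 3, 3, -3, -3], [0, 1, 30, 34, 90, 106]]
The rows r1, r2, r3 of C are linearly dependent: -r1 - r2 + r3 = 0 (check each entry), so rank(C) ≤ 2.
The 2×2 minor from rows 1, 2, columns 1, 2 is 3·(-3) - 4·(-3) = -9 - (-12) = 3 ≠ 0, so rank(C) = 2.
rank(C) = 2 < n = 3, so the pair (A, B) is not completely controllable.

2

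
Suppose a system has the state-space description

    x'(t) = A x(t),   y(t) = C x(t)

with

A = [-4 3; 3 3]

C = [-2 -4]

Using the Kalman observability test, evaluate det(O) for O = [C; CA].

20

CA = [[-4, -18]]
Observability matrix O = [C; CA] = [[-2, -4], [-4, -18]]
det(O) = (-2)·(-18) - (-4)·(-4) = 36 - 16 = 20
Since det(O) ≠ 0, rank(O) = 2 and the system is completely observable.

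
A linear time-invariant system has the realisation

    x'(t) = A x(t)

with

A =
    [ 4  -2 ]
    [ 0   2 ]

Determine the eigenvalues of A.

2, 4

det(sI - A) = s^2 - (tr A)s + det A, with tr A = 4 + 2 = 6 and det A = 4·2 - (-2)·0 = 8 - 0 = 8.
So p(s) = det(sI - A) = s^2 - 6s + 8.
Factor s^2 - 6s + 8: two numbers with sum 6 and product 8 are 4 and 2, so s^2 - 6s + 8 = (s - 4)(s - 2).
Hence p(s) = (s - 4) (s - 2), with roots 2, 4.
At least one eigenvalue has non-negative real part, so the system is not asymptotically stable.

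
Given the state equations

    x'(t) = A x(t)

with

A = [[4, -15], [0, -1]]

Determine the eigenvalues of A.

det(sI - A) = s^2 - (tr A)s + det A, with tr A = 4 + (-1) = 3 and det A = 4·(-1) - (-15)·0 = -4 - 0 = -4.
So p(s) = det(sI - A) = s^2 - 3s - 4.
Factor s^2 - 3s - 4: two numbers with sum 3 and product -4 are 4 and -1, so s^2 - 3s - 4 = (s - 4)(s + 1).
Hence p(s) = (s - 4) (s + 1), with roots -1, 4.
At least one eigenvalue has non-negative real part, so the system is not asymptotically stable.

-1, 4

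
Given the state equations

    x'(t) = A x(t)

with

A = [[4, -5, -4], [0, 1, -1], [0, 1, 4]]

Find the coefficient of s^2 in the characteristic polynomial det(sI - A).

Expand det(sI - A) for the 3×3 matrix.
p(s) = s^3 - 9s^2 + 25s - 20.
(Check: constant term = det(-A) = (-1)^3 det A = -20; coefficient of s^2 = -tr A = -9.)
The coefficient of s^2 is -9.

-9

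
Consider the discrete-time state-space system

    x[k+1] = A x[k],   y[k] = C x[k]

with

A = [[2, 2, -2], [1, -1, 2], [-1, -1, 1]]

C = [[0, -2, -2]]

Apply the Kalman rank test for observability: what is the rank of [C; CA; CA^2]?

CA = [[0, 4, -6]]
CA^2 = [[10, 2, 2]]
Observability matrix O = [C; CA; CA^2] = [[0, -2, -2], [0, 4, -6], [10, 2, 2]]
det(O) = 0·(4·2 - (-6)·2) - (-2)·(0·2 - (-6)·10) + (-2)·(0·2 - 4·10) = 0·20 - (-2)·60 + (-2)·(-40) = 200 ≠ 0, so rank(O) = 3.
rank(O) = 3 = n, so the pair (A, C) is completely observable.

3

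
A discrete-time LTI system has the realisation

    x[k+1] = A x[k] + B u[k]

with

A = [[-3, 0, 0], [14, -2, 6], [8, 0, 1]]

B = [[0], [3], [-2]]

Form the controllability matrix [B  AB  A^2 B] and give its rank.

AB = [[0], [-18], [-2]]
A^2B = [[0], [24], [-2]]
Controllability matrix C = [B  AB  A^2B] = [[0, 0, 0], [3, -18, 24], [-2, -2, -2]]
Row 1 of C is identically zero, so rank(C) ≤ 2.
The 2×2 minor from rows 2, 3, columns 1, 2 is 3·(-2) - (-18)·(-2) = -6 - 36 = -42 ≠ 0, so rank(C) = 2.
rank(C) = 2 < n = 3, so the pair (A, B) is not completely controllable.

2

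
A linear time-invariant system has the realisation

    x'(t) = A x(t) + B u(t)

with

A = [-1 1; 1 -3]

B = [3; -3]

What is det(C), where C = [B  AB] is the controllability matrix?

AB = [[-6], [12]]
Controllability matrix C = [B  AB] = [[3, -6], [-3, 12]]
det(C) = 3·12 - (-6)·(-3) = 36 - 18 = 18
Since det(C) ≠ 0, rank(C) = 2 and the system is completely controllable.

18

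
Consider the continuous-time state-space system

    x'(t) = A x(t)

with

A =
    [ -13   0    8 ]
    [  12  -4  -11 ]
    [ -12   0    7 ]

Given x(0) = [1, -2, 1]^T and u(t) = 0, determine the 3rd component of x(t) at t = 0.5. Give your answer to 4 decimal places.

det(sI - A) = s^3 - (tr A)s^2 + (M11 + M22 + M33)s - det A, where Mii is the 2×2 principal minor of A obtained by deleting row i and column i.
tr A = (-13) + (-4) + 7 = -10; M11 = (-4)·7 - (-11)·0 = -28 - 0 = -28; M22 = (-13)·7 - 8·(-12) = -91 - (-96) = 5; M33 = (-13)·(-4) - 0·12 = 52 - 0 = 52; sum of minors = 29.
det A = (-13)·((-4)·7 - (-11)·0) - 0·(12·7 - (-11)·(-12)) + 8·(12·0 - (-4)·(-12)) = (-13)·(-28) - 0·(-48) + 8·(-48) = -20.
So p(s) = det(sI - A) = s^3 + 10s^2 + 29s + 20.
Rational-root test: any integer root divides 20. Testing small divisors, s = -1 works: p(-1) = -1 + 10 + (-29) + 20 = 0, so (s + 1) is a factor.
Dividing, p(s) = (s + 1)(s^2 + 9s + 20).
Factor s^2 + 9s + 20: two numbers with sum -9 and product 20 are -4 and -5, so s^2 + 9s + 20 = (s + 4)(s + 5).
Hence p(s) = (s + 1) (s + 4) (s + 5), with roots -5, -4, -1.
The eigenvalues -5, -4, -1 are distinct and real, so A is diagonalisable and x(t) = e^{At} x(0) = V diag(e^{λ_i t}) V^{-1} x(0), where the columns of V are the eigenvectors.
λ = -5: A - (-5)I = [[-8, 0, 8], [12, 1, -11], [-12, 0, 12]]. v must be orthogonal to every row; (row 1) × (row 2) = [-8, 8, -8], so take v_1 = [1, -1, 1]^T.
λ = -4: A - (-4)I = [[-9, 0, 8], [12, 0, -11], [-12, 0, 11]]. v must be orthogonal to every row; (row 1) × (row 2) = [0, -3, 0], so take v_2 = [0, 1, 0]^T.
λ = -1: A - (-1)I = [[-12, 0, 8], [12, -3, -11], [-12, 0, 8]]. v must be orthogonal to every row; (row 1) × (row 2) = [24, -36, 36], so take v_3 = [2, -3, 3]^T.
V = [v_1 v_2 v_3] = [[1, 0, 2], [-1, 1, -3], [1, 0, 3]] has det V = 1, so V^{-1} = adj(V)/det V = [[3, 0, -2], [0, 1, 1], [-1, 0, 1]].
Modal coordinates z(0) = V^{-1} x(0): 3·1 + 0·(-2) + (-2)·1 = 1; 0·1 + 1·(-2) + 1·1 = -1; (-1)·1 + 0·(-2) + 1·1 = 0; so z(0) = [1, -1, 0]^T.
x_3(t) = Σ_i (v_i)_3 · z_i(0) · e^{λ_i t} (row 3 of V times the modal terms).
x_3(0.5) = 1·1·e^{-5·0.5} + 0·(-1)·e^{-4·0.5} + 3·0·e^{-1·0.5} = 1·0.082085 + 0·0.135335 + 0·0.606531 = 0.0821.

0.0821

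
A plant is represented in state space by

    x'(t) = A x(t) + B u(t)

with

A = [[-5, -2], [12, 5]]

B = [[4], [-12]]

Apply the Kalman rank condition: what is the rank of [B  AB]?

AB = [[4], [-12]]
Controllability matrix C = [B  AB] = [[4, 4], [-12, -12]]
Every column of C is a scalar multiple of column 1 = [4, -12] (multipliers 1, 1), so the columns span a one-dimensional space.
C ≠ 0, hence rank(C) = 1.
rank(C) = 1 < n = 2, so the pair (A, B) is not completely controllable.

1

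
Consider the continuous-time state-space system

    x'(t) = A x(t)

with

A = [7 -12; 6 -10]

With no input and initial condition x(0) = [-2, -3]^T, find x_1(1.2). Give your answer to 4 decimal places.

det(sI - A) = s^2 - (tr A)s + det A, with tr A = 7 + (-10) = -3 and det A = 7·(-10) - (-12)·6 = -70 - (-72) = 2.
So p(s) = det(sI - A) = s^2 + 3s + 2.
Factor s^2 + 3s + 2: two numbers with sum -3 and product 2 are -1 and -2, so s^2 + 3s + 2 = (s + 1)(s + 2).
Hence p(s) = (s + 1) (s + 2), with roots -2, -1.
The eigenvalues -2, -1 are distinct and real, so A is diagonalisable and x(t) = e^{At} x(0) = V diag(e^{λ_i t}) V^{-1} x(0), where the columns of V are the eigenvectors.
λ = -2: A - (-2)I = [[9, -12], [6, -8]]. Row 1 gives 9·v1 + (-12)·v2 = 0, so take v_1 = [4, 3]^T.
λ = -1: A - (-1)I = [[8, -12], [6, -9]]. Row 1 gives 8·v1 + (-12)·v2 = 0, so take v_2 = [3, 2]^T.
V = [v_1 v_2] = [[4, 3], [3, 2]] has det V = -1, so V^{-1} = adj(V)/det V = [[-2, 3], [3, -4]].
Modal coordinates z(0) = V^{-1} x(0): (-2)·(-2) + 3·(-3) = -5; 3·(-2) + (-4)·(-3) = 6; so z(0) = [-5, 6]^T.
x_1(t) = Σ_i (v_i)_1 · z_i(0) · e^{λ_i t} (row 1 of V times the modal terms).
x_1(1.2) = 4·(-5)·e^{-2·1.2} + 3·6·e^{-1·1.2} = (-20)·0.090718 + 18·0.301194 = 3.6071.

3.6071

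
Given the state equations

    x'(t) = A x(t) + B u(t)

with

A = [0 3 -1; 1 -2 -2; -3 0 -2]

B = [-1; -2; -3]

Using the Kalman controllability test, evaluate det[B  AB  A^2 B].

-405

AB = [[-3], [9], [9]]
A^2B = [[18], [-39], [-9]]
Controllability matrix C = [B  AB  A^2B] = [[-1, -3, 18], [-2, 9, -39], [-3, 9, -9]]
Expanding along the first row, det(C) = (-1)·(9·(-9) - (-39)·9) - (-3)·((-2)·(-9) - (-39)·(-3)) + 18·((-2)·9 - 9·(-3)) = (-1)·270 - (-3)·(-99) + 18·9 = -405
Since det(C) ≠ 0, rank(C) = 3 and the system is completely controllable.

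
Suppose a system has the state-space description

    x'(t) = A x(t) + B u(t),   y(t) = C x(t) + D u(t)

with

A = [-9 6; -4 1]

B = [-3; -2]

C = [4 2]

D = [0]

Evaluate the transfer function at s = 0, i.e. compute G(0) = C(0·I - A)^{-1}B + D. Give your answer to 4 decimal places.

-3.2000

G(0) = C(-A)^{-1}B + D = -C A^{-1} B + D.
det A = 15, so A^{-1} = (1/15)·adj(A) = [[1/15, -2/5], [4/15, -3/5]]
A^{-1} B = [3/5, 2/5]^T
C A^{-1} B = 16/5
G(0) = D - C A^{-1} B = 0 - (16/5) = -16/5 ≈ -3.2000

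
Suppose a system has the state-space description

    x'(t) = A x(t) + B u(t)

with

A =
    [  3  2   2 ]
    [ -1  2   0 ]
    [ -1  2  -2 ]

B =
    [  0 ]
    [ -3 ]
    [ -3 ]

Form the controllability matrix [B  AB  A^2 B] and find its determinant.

864

AB = [[-12], [-6], [0]]
A^2B = [[-48], [0], [0]]
Controllability matrix C = [B  AB  A^2B] = [[0, -12, -48], [-3, -6, 0], [-3, 0, 0]]
Expanding along the first row, det(C) = 0·((-6)·0 - 0·0) - (-12)·((-3)·0 - 0·(-3)) + (-48)·((-3)·0 - (-6)·(-3)) = 0·0 - (-12)·0 + (-48)·(-18) = 864
Since det(C) ≠ 0, rank(C) = 3 and the system is completely controllable.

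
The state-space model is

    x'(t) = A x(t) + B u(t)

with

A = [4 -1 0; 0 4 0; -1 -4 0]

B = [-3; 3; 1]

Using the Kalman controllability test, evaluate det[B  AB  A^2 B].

495

AB = [[-15], [12], [-9]]
A^2B = [[-72], [48], [-33]]
Controllability matrix C = [B  AB  A^2B] = [[-3, -15, -72], [3, 12, 48], [1, -9, -33]]
Expanding along the first row, det(C) = (-3)·(12·(-33) - 48·(-9)) - (-15)·(3·(-33) - 48·1) + (-72)·(3·(-9) - 12·1) = (-3)·36 - (-15)·(-147) + (-72)·(-39) = 495
Since det(C) ≠ 0, rank(C) = 3 and the system is completely controllable.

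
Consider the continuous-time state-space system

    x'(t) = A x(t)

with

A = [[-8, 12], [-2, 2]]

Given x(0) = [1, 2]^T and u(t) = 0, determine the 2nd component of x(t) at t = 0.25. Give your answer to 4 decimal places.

det(sI - A) = s^2 - (tr A)s + det A, with tr A = (-8) + 2 = -6 and det A = (-8)·2 - 12·(-2) = -16 - (-24) = 8.
So p(s) = det(sI - A) = s^2 + 6s + 8.
Factor s^2 + 6s + 8: two numbers with sum -6 and product 8 are -2 and -4, so s^2 + 6s + 8 = (s + 2)(s + 4).
Hence p(s) = (s + 2) (s + 4), with roots -4, -2.
The eigenvalues -4, -2 are distinct and real, so A is diagonalisable and x(t) = e^{At} x(0) = V diag(e^{λ_i t}) V^{-1} x(0), where the columns of V are the eigenvectors.
λ = -4: A - (-4)I = [[-4, 12], [-2, 6]]. Row 1 gives (-4)·v1 + 12·v2 = 0, so take v_1 = [3, 1]^T.
λ = -2: A - (-2)I = [[-6, 12], [-2, 4]]. Row 1 gives (-6)·v1 + 12·v2 = 0, so take v_2 = [2, 1]^T.
V = [v_1 v_2] = [[3, 2], [1, 1]] has det V = 1, so V^{-1} = adj(V)/det V = [[1, -2], [-1, 3]].
Modal coordinates z(0) = V^{-1} x(0): 1·1 + (-2)·2 = -3; (-1)·1 + 3·2 = 5; so z(0) = [-3, 5]^T.
x_2(t) = Σ_i (v_i)_2 · z_i(0) · e^{λ_i t} (row 2 of V times the modal terms).
x_2(0.25) = 1·(-3)·e^{-4·0.25} + 1·5·e^{-2·0.25} = (-3)·0.367879 + 5·0.606531 = 1.9290.

1.9290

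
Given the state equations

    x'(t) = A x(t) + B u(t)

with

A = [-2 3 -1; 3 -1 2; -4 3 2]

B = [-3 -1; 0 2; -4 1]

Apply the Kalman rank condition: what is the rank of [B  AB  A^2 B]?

3

AB = [[10, 7], [-17, -3], [4, 12]]
A^2B = [[-75, -35], [55, 48], [-83, -13]]
Controllability matrix C = [B  AB  A^2B] = [[-3, -1, 10, 7, -75, -35], [0, 2, -17, -3, 55, 48], [-4, 1, 4, 12, -83, -13]]
Take the 3×3 submatrix of C formed by columns 1, 2, 3: [[-3, -1, 10], [0, 2, -17], [-4, 1, 4]]. Its determinant is (-3)·(2·4 - (-17)·1) - (-1)·(0·4 - (-17)·(-4)) + 10·(0·1 - 2·(-4)) = (-3)·25 - (-1)·(-68) + 10·8 = -63 ≠ 0.
So rank(C) ≥ 3; since C has 3 rows, rank(C) = 3.
rank(C) = 3 = n, so the pair (A, B) is completely controllable.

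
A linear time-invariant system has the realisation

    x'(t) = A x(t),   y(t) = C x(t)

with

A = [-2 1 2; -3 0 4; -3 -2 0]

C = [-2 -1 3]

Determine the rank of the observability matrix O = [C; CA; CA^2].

CA = [[-2, -8, -8]]
CA^2 = [[52, 14, -36]]
Observability matrix O = [C; CA; CA^2] = [[-2, -1, 3], [-2, -8, -8], [52, 14, -36]]
det(O) = (-2)·((-8)·(-36) - (-8)·14) - (-1)·((-2)·(-36) - (-8)·52) + 3·((-2)·14 - (-8)·52) = (-2)·400 - (-1)·488 + 3·388 = 852 ≠ 0, so rank(O) = 3.
rank(O) = 3 = n, so the pair (A, C) is completely observable.

3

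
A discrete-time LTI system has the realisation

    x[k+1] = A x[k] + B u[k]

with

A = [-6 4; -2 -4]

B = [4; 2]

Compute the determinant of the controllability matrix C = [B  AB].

AB = [[-16], [-16]]
Controllability matrix C = [B  AB] = [[4, -16], [2, -16]]
det(C) = 4·(-16) - (-16)·2 = -64 - (-32) = -32
Since det(C) ≠ 0, rank(C) = 2 and the system is completely controllable.

-32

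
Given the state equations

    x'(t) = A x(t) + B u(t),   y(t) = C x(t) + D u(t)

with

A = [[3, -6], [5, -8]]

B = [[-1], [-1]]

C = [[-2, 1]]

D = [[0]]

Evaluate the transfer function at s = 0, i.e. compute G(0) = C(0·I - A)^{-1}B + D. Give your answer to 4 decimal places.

G(0) = C(-A)^{-1}B + D = -C A^{-1} B + D.
det A = 6, so A^{-1} = (1/6)·adj(A) = [[-4/3, 1], [-5/6, 1/2]]
A^{-1} B = [1/3, 1/3]^T
C A^{-1} B = -1/3
G(0) = D - C A^{-1} B = 0 - (-1/3) = 1/3 ≈ 0.3333

0.3333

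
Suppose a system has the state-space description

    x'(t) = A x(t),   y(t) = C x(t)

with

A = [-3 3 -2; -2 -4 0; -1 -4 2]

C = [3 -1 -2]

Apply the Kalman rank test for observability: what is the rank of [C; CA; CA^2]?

CA = [[-5, 21, -10]]
CA^2 = [[-17, -59, -10]]
Observability matrix O = [C; CA; CA^2] = [[3, -1, -2], [-5, 21, -10], [-17, -59, -10]]
det(O) = 3·(21·(-10) - (-10)·(-59)) - (-1)·((-5)·(-10) - (-10)·(-17)) + (-2)·((-5)·(-59) - 21·(-17)) = 3·(-800) - (-1)·(-120) + (-2)·652 = -3824 ≠ 0, so rank(O) = 3.
rank(O) = 3 = n, so the pair (A, C) is completely observable.

3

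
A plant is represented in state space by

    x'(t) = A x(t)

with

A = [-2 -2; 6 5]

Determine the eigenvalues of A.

1, 2

det(sI - A) = s^2 - (tr A)s + det A, with tr A = (-2) + 5 = 3 and det A = (-2)·5 - (-2)·6 = -10 - (-12) = 2.
So p(s) = det(sI - A) = s^2 - 3s + 2.
Factor s^2 - 3s + 2: two numbers with sum 3 and product 2 are 2 and 1, so s^2 - 3s + 2 = (s - 2)(s - 1).
Hence p(s) = (s - 2) (s - 1), with roots 1, 2.
At least one eigenvalue has non-negative real part, so the system is not asymptotically stable.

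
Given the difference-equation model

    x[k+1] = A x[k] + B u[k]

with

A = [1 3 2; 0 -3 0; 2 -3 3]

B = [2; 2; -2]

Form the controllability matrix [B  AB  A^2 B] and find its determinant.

AB = [[4], [-6], [-8]]
A^2B = [[-30], [18], [2]]
Controllability matrix C = [B  AB  A^2B] = [[2, 4, -30], [2, -6, 18], [-2, -8, 2]]
Expanding along the first row, det(C) = 2·((-6)·2 - 18·(-8)) - 4·(2·2 - 18·(-2)) + (-30)·(2·(-8) - (-6)·(-2)) = 2·132 - 4·40 + (-30)·(-28) = 944
Since det(C) ≠ 0, rank(C) = 3 and the system is completely controllable.

944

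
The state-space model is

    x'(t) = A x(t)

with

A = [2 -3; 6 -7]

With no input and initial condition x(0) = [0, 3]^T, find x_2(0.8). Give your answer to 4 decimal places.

-1.1034

det(sI - A) = s^2 - (tr A)s + det A, with tr A = 2 + (-7) = -5 and det A = 2·(-7) - (-3)·6 = -14 - (-18) = 4.
So p(s) = det(sI - A) = s^2 + 5s + 4.
Factor s^2 + 5s + 4: two numbers with sum -5 and product 4 are -1 and -4, so s^2 + 5s + 4 = (s + 1)(s + 4).
Hence p(s) = (s + 1) (s + 4), with roots -4, -1.
The eigenvalues -4, -1 are distinct and real, so A is diagonalisable and x(t) = e^{At} x(0) = V diag(e^{λ_i t}) V^{-1} x(0), where the columns of V are the eigenvectors.
λ = -4: A - (-4)I = [[6, -3], [6, -3]]. Row 1 gives 6·v1 + (-3)·v2 = 0, so take v_1 = [1, 2]^T.
λ = -1: A - (-1)I = [[3, -3], [6, -6]]. Row 1 gives 3·v1 + (-3)·v2 = 0, so take v_2 = [-1, -1]^T.
V = [v_1 v_2] = [[1, -1], [2, -1]] has det V = 1, so V^{-1} = adj(V)/det V = [[-1, 1], [-2, 1]].
Modal coordinates z(0) = V^{-1} x(0): (-1)·0 + 1·3 = 3; (-2)·0 + 1·3 = 3; so z(0) = [3, 3]^T.
x_2(t) = Σ_i (v_i)_2 · z_i(0) · e^{λ_i t} (row 2 of V times the modal terms).
x_2(0.8) = 2·3·e^{-4·0.8} + (-1)·3·e^{-1·0.8} = 6·0.040762 + (-3)·0.449329 = -1.1034.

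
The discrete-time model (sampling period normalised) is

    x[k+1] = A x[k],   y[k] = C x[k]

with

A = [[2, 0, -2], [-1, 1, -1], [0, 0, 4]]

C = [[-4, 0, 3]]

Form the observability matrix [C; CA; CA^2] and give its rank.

2

CA = [[-8, 0, 20]]
CA^2 = [[-16, 0, 96]]
Observability matrix O = [C; CA; CA^2] = [[-4, 0, 3], [-8, 0, 20], [-16, 0, 96]]
Column 2 of O is identically zero, so rank(O) ≤ 2.
The 2×2 minor from rows 1, 2, columns 1, 3 is (-4)·20 - 3·(-8) = -80 - (-24) = -56 ≠ 0, so rank(O) = 2.
rank(O) = 2 < n = 3, so the pair (A, C) is not completely observable.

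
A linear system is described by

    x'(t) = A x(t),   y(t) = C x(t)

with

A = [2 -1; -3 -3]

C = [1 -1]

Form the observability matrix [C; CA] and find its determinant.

CA = [[5, 2]]
Observability matrix O = [C; CA] = [[1, -1], [5, 2]]
det(O) = 1·2 - (-1)·5 = 2 - (-5) = 7
Since det(O) ≠ 0, rank(O) = 2 and the system is completely observable.

7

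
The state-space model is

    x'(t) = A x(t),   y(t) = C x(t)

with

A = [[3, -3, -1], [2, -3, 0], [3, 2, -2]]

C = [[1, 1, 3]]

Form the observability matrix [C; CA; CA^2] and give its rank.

CA = [[14, 0, -7]]
CA^2 = [[21, -56, 0]]
Observability matrix O = [C; CA; CA^2] = [[1, 1, 3], [14, 0, -7], [21, -56, 0]]
det(O) = 1·(0·0 - (-7)·(-56)) - 1·(14·0 - (-7)·21) + 3·(14·(-56) - 0·21) = 1·(-392) - 1·147 + 3·(-784) = -2891 ≠ 0, so rank(O) = 3.
rank(O) = 3 = n, so the pair (A, C) is completely observable.

3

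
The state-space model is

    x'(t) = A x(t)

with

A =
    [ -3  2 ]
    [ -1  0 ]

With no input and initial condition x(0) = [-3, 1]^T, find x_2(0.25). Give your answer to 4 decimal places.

1.4679

det(sI - A) = s^2 - (tr A)s + det A, with tr A = (-3) + 0 = -3 and det A = (-3)·0 - 2·(-1) = 0 - (-2) = 2.
So p(s) = det(sI - A) = s^2 + 3s + 2.
Factor s^2 + 3s + 2: two numbers with sum -3 and product 2 are -1 and -2, so s^2 + 3s + 2 = (s + 1)(s + 2).
Hence p(s) = (s + 1) (s + 2), with roots -2, -1.
The eigenvalues -2, -1 are distinct and real, so A is diagonalisable and x(t) = e^{At} x(0) = V diag(e^{λ_i t}) V^{-1} x(0), where the columns of V are the eigenvectors.
λ = -2: A - (-2)I = [[-1, 2], [-1, 2]]. Row 1 gives (-1)·v1 + 2·v2 = 0, so take v_1 = [2, 1]^T.
λ = -1: A - (-1)I = [[-2, 2], [-1, 1]]. Row 1 gives (-2)·v1 + 2·v2 = 0, so take v_2 = [1, 1]^T.
V = [v_1 v_2] = [[2, 1], [1, 1]] has det V = 1, so V^{-1} = adj(V)/det V = [[1, -1], [-1, 2]].
Modal coordinates z(0) = V^{-1} x(0): 1·(-3) + (-1)·1 = -4; (-1)·(-3) + 2·1 = 5; so z(0) = [-4, 5]^T.
x_2(t) = Σ_i (v_i)_2 · z_i(0) · e^{λ_i t} (row 2 of V times the modal terms).
x_2(0.25) = 1·(-4)·e^{-2·0.25} + 1·5·e^{-1·0.25} = (-4)·0.606531 + 5·0.778801 = 1.4679.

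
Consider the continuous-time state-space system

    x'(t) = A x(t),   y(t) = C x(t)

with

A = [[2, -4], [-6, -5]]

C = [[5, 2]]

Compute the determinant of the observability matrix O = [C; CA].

CA = [[-2, -30]]
Observability matrix O = [C; CA] = [[5, 2], [-2, -30]]
det(O) = 5·(-30) - 2·(-2) = -150 - (-4) = -146
Since det(O) ≠ 0, rank(O) = 2 and the system is completely observable.

-146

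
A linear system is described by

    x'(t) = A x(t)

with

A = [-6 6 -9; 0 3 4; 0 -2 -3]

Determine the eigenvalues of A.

det(sI - A) = s^3 - (tr A)s^2 + (M11 + M22 + M33)s - det A, where Mii is the 2×2 principal minor of A obtained by deleting row i and column i.
tr A = (-6) + 3 + (-3) = -6; M11 = 3·(-3) - 4·(-2) = -9 - (-8) = -1; M22 = (-6)·(-3) - (-9)·0 = 18 - 0 = 18; M33 = (-6)·3 - 6·0 = -18 - 0 = -18; sum of minors = -1.
det A = (-6)·(3·(-3) - 4·(-2)) - 6·(0·(-3) - 4·0) + (-9)·(0·(-2) - 3·0) = (-6)·(-1) - 6·0 + (-9)·0 = 6.
So p(s) = det(sI - A) = s^3 + 6s^2 - s - 6.
Rational-root test: any integer root divides -6. Testing small divisors, s = -1 works: p(-1) = -1 + 6 + 1 + (-6) = 0, so (s + 1) is a factor.
Dividing, p(s) = (s + 1)(s^2 + 5s - 6).
Factor s^2 + 5s - 6: two numbers with sum -5 and product -6 are 1 and -6, so s^2 + 5s - 6 = (s - 1)(s + 6).
Hence p(s) = (s - 1) (s + 1) (s + 6), with roots -6, -1, 1.
At least one eigenvalue has non-negative real part, so the system is not asymptotically stable.

-6, -1, 1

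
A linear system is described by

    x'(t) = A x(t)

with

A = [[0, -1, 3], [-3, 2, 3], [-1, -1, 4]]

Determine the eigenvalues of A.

det(sI - A) = s^3 - (tr A)s^2 + (M11 + M22 + M33)s - det A, where Mii is the 2×2 principal minor of A obtained by deleting row i and column i.
tr A = 0 + 2 + 4 = 6; M11 = 2·4 - 3·(-1) = 8 - (-3) = 11; M22 = 0·4 - 3·(-1) = 0 - (-3) = 3; M33 = 0·2 - (-1)·(-3) = 0 - 3 = -3; sum of minors = 11.
det A = 0·(2·4 - 3·(-1)) - (-1)·((-3)·4 - 3·(-1)) + 3·((-3)·(-1) - 2·(-1)) = 0·11 - (-1)·(-9) + 3·5 = 6.
So p(s) = det(sI - A) = s^3 - 6s^2 + 11s - 6.
Rational-root test: any integer root divides -6. Testing small divisors, s = 1 works: p(1) = 1 + (-6) + 11 + (-6) = 0, so (s - 1) is a factor.
Dividing, p(s) = (s - 1)(s^2 - 5s + 6).
Factor s^2 - 5s + 6: two numbers with sum 5 and product 6 are 3 and 2, so s^2 - 5s + 6 = (s - 3)(s - 2).
Hence p(s) = (s - 3) (s - 2) (s - 1), with roots 1, 2, 3.
At least one eigenvalue has non-negative real part, so the system is not asymptotically stable.

1, 2, 3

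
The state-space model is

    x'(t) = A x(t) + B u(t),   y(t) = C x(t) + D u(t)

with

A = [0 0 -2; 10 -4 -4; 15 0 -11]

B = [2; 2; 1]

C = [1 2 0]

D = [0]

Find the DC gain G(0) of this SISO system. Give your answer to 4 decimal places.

3.0000

G(0) = C(-A)^{-1}B + D = -C A^{-1} B + D.
det A = -120, so A^{-1} = (1/-120)·adj(A) = [[-11/30, 0, 1/15], [-5/12, -1/4, 1/6], [-1/2, 0, 0]]
A^{-1} B = [-2/3, -7/6, -1]^T
C A^{-1} B = -3
G(0) = D - C A^{-1} B = 0 - (-3) = 3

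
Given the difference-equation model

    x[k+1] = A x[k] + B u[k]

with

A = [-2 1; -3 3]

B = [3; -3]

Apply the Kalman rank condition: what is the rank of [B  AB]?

2

AB = [[-9], [-18]]
Controllability matrix C = [B  AB] = [[3, -9], [-3, -18]]
det(C) = 3·(-18) - (-9)·(-3) = -54 - 27 = -81 ≠ 0, so rank(C) = 2.
rank(C) = 2 = n, so the pair (A, B) is completely controllable.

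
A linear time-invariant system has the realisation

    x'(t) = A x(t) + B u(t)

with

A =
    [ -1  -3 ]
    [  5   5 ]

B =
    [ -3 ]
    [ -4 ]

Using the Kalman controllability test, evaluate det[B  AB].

165

AB = [[15], [-35]]
Controllability matrix C = [B  AB] = [[-3, 15], [-4, -35]]
det(C) = (-3)·(-35) - 15·(-4) = 105 - (-60) = 165
Since det(C) ≠ 0, rank(C) = 2 and the system is completely controllable.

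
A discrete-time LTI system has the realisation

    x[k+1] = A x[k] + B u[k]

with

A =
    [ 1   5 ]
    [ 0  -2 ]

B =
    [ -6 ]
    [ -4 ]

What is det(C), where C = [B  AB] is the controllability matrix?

AB = [[-26], [8]]
Controllability matrix C = [B  AB] = [[-6, -26], [-4, 8]]
det(C) = (-6)·8 - (-26)·(-4) = -48 - 104 = -152
Since det(C) ≠ 0, rank(C) = 2 and the system is completely controllable.

-152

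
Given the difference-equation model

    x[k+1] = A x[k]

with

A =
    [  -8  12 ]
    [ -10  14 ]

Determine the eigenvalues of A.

det(zI - A) = z^2 - (tr A)z + det A, with tr A = (-8) + 14 = 6 and det A = (-8)·14 - 12·(-10) = -112 - (-120) = 8.
So p(z) = det(zI - A) = z^2 - 6z + 8.
Factor z^2 - 6z + 8: two numbers with sum 6 and product 8 are 4 and 2, so z^2 - 6z + 8 = (z - 4)(z - 2).
Hence p(z) = (z - 4) (z - 2), with roots 2, 4.

2, 4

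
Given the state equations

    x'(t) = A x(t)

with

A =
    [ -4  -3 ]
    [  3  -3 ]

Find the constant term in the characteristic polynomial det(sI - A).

21

For a 2×2 matrix, det(sI - A) = s^2 - (tr A)s + det A.
tr A = -7, det A = 21.
So p(s) = s^2 + 7s + 21.
The constant term is 21.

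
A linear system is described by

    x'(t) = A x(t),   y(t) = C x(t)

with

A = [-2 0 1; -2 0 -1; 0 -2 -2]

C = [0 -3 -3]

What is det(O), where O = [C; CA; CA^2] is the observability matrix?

CA = [[6, 6, 9]]
CA^2 = [[-24, -18, -18]]
Observability matrix O = [C; CA; CA^2] = [[0, -3, -3], [6, 6, 9], [-24, -18, -18]]
Expanding along the first row, det(O) = 0·(6·(-18) - 9·(-18)) - (-3)·(6·(-18) - 9·(-24)) + (-3)·(6·(-18) - 6·(-24)) = 0·54 - (-3)·108 + (-3)·36 = 216
Since det(O) ≠ 0, rank(O) = 3 and the system is completely observable.

216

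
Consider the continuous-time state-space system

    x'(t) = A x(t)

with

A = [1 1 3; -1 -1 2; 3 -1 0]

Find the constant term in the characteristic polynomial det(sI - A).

-20

Expand det(sI - A) for the 3×3 matrix.
p(s) = s^3 - 7s - 20.
(Check: constant term = det(-A) = (-1)^3 det A = -20; coefficient of s^2 = -tr A = 0.)
The constant term is -20.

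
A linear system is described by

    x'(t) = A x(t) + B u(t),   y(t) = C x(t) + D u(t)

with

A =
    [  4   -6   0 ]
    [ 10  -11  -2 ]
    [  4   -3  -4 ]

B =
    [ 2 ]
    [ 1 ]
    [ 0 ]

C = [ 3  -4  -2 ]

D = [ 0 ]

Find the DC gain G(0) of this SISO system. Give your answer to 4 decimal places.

-1.7000

G(0) = C(-A)^{-1}B + D = -C A^{-1} B + D.
det A = -40, so A^{-1} = (1/-40)·adj(A) = [[-19/20, 3/5, -3/10], [-4/5, 2/5, -1/5], [-7/20, 3/10, -2/5]]
A^{-1} B = [-13/10, -6/5, -2/5]^T
C A^{-1} B = 17/10
G(0) = D - C A^{-1} B = 0 - (17/10) = -17/10 ≈ -1.7000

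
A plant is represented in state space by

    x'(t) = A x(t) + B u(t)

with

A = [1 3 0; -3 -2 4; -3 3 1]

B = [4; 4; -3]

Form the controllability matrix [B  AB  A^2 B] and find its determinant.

AB = [[16], [-32], [-3]]
A^2B = [[-80], [4], [-147]]
Controllability matrix C = [B  AB  A^2B] = [[4, 16, -80], [4, -32, 4], [-3, -3, -147]]
Expanding along the first row, det(C) = 4·((-32)·(-147) - 4·(-3)) - 16·(4·(-147) - 4·(-3)) + (-80)·(4·(-3) - (-32)·(-3)) = 4·4716 - 16·(-576) + (-80)·(-108) = 36720
Since det(C) ≠ 0, rank(C) = 3 and the system is completely controllable.

36720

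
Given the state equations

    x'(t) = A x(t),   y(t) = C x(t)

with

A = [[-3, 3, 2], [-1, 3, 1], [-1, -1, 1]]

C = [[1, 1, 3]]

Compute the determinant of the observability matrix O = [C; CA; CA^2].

CA = [[-7, 3, 6]]
CA^2 = [[12, -18, -5]]
Observability matrix O = [C; CA; CA^2] = [[1, 1, 3], [-7, 3, 6], [12, -18, -5]]
Expanding along the first row, det(O) = 1·(3·(-5) - 6·(-18)) - 1·((-7)·(-5) - 6·12) + 3·((-7)·(-18) - 3·12) = 1·93 - 1·(-37) + 3·90 = 400
Since det(O) ≠ 0, rank(O) = 3 and the system is completely observable.

400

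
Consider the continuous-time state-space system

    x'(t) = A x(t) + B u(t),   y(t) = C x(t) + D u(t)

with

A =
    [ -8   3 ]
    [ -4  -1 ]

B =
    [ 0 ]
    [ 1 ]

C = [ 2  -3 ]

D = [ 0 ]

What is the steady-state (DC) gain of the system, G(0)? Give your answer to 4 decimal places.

-0.9000

G(0) = C(-A)^{-1}B + D = -C A^{-1} B + D.
det A = 20, so A^{-1} = (1/20)·adj(A) = [[-1/20, -3/20], [1/5, -2/5]]
A^{-1} B = [-3/20, -2/5]^T
C A^{-1} B = 9/10
G(0) = D - C A^{-1} B = 0 - (9/10) = -9/10 ≈ -0.9000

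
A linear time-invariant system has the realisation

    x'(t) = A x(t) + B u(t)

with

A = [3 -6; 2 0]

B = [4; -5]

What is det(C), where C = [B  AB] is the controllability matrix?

AB = [[42], [8]]
Controllability matrix C = [B  AB] = [[4, 42], [-5, 8]]
det(C) = 4·8 - 42·(-5) = 32 - (-210) = 242
Since det(C) ≠ 0, rank(C) = 2 and the system is completely controllable.

242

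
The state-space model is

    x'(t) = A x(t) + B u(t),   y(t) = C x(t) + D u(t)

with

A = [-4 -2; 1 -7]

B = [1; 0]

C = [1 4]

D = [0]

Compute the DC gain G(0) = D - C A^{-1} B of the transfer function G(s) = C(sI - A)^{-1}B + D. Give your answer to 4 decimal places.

G(0) = C(-A)^{-1}B + D = -C A^{-1} B + D.
det A = 30, so A^{-1} = (1/30)·adj(A) = [[-7/30, 1/15], [-1/30, -2/15]]
A^{-1} B = [-7/30, -1/30]^T
C A^{-1} B = -11/30
G(0) = D - C A^{-1} B = 0 - (-11/30) = 11/30 ≈ 0.3667

0.3667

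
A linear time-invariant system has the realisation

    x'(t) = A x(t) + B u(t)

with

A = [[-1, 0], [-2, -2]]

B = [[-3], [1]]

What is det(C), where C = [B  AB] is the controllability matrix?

AB = [[3], [4]]
Controllability matrix C = [B  AB] = [[-3, 3], [1, 4]]
det(C) = (-3)·4 - 3·1 = -12 - 3 = -15
Since det(C) ≠ 0, rank(C) = 2 and the system is completely controllable.

-15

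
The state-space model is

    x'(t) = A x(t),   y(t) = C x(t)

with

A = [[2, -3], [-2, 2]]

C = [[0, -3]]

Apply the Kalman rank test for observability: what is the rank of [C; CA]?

2

CA = [[6, -6]]
Observability matrix O = [C; CA] = [[0, -3], [6, -6]]
det(O) = 0·(-6) - (-3)·6 = 0 - (-18) = 18 ≠ 0, so rank(O) = 2.
rank(O) = 2 = n, so the pair (A, C) is completely observable.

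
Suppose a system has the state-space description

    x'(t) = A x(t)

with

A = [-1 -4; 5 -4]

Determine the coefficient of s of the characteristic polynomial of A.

For a 2×2 matrix, det(sI - A) = s^2 - (tr A)s + det A.
tr A = -5, det A = 24.
So p(s) = s^2 + 5s + 24.
The coefficient of s is 5.

5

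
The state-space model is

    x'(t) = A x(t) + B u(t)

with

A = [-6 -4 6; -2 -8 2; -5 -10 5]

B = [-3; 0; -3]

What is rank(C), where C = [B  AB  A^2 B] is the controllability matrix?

AB = [[0], [0], [0]]
A^2B = [[0], [0], [0]]
Controllability matrix C = [B  AB  A^2B] = [[-3, 0, 0], [0, 0, 0], [-3, 0, 0]]
Every column of C is a scalar multiple of column 1 = [-3, 0, -3] (multipliers 1, 0, 0), so the columns span a one-dimensional space.
C ≠ 0, hence rank(C) = 1.
rank(C) = 1 < n = 3, so the pair (A, B) is not completely controllable.

1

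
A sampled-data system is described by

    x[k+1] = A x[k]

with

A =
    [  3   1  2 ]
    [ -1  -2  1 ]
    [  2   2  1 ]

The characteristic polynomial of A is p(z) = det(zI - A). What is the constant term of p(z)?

5

Expand det(zI - A) for the 3×3 matrix.
p(z) = z^3 - 2z^2 - 10z + 5.
(Check: constant term = det(-A) = (-1)^3 det A = 5; coefficient of z^2 = -tr A = -2.)
The constant term is 5.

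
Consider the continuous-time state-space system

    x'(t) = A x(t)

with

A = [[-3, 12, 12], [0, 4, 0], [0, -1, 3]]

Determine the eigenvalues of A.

det(sI - A) = s^3 - (tr A)s^2 + (M11 + M22 + M33)s - det A, where Mii is the 2×2 principal minor of A obtained by deleting row i and column i.
tr A = (-3) + 4 + 3 = 4; M11 = 4·3 - 0·(-1) = 12 - 0 = 12; M22 = (-3)·3 - 12·0 = -9 - 0 = -9; M33 = (-3)·4 - 12·0 = -12 - 0 = -12; sum of minors = -9.
det A = (-3)·(4·3 - 0·(-1)) - 12·(0·3 - 0·0) + 12·(0·(-1) - 4·0) = (-3)·12 - 12·0 + 12·0 = -36.
So p(s) = det(sI - A) = s^3 - 4s^2 - 9s + 36.
Rational-root test: any integer root divides 36. Testing small divisors, s = -3 works: p(-3) = -27 + (-36) + 27 + 36 = 0, so (s + 3) is a factor.
Dividing, p(s) = (s + 3)(s^2 - 7s + 12).
Factor s^2 - 7s + 12: two numbers with sum 7 and product 12 are 4 and 3, so s^2 - 7s + 12 = (s - 4)(s - 3).
Hence p(s) = (s - 4) (s - 3) (s + 3), with roots -3, 3, 4.
At least one eigenvalue has non-negative real part, so the system is not asymptotically stable.

-3, 3, 4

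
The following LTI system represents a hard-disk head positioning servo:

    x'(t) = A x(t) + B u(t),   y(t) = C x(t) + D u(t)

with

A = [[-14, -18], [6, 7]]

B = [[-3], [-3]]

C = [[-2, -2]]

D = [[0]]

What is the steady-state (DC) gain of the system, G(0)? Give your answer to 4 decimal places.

-3.0000

G(0) = C(-A)^{-1}B + D = -C A^{-1} B + D.
det A = 10, so A^{-1} = (1/10)·adj(A) = [[7/10, 9/5], [-3/5, -7/5]]
A^{-1} B = [-15/2, 6]^T
C A^{-1} B = 3
G(0) = D - C A^{-1} B = 0 - (3) = -3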